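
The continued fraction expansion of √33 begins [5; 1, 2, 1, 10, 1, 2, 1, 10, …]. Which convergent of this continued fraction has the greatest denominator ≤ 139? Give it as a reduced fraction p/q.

787/137

List convergents until the denominator exceeds the bound:
a_0 = 5: 5/1  (≤ bound)
a_1 = 1: 6/1  (≤ bound)
a_2 = 2: 17/3  (≤ bound)
a_3 = 1: 23/4  (≤ bound)
a_4 = 10: 247/43  (≤ bound)
a_5 = 1: 270/47  (≤ bound)
a_6 = 2: 787/137  (≤ bound)
a_7 = 1: 1057/184  (> 139, stop)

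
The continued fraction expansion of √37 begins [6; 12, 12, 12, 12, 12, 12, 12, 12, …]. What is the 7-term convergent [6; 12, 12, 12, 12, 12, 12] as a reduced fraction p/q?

18798954/3090529

Start with 12.
12 + 1/(12/1) = 12 + 1/12 = 145/12
12 + 1/(145/12) = 12 + 12/145 = 1752/145
12 + 1/(1752/145) = 12 + 145/1752 = 21169/1752
12 + 1/(21169/1752) = 12 + 1752/21169 = 255780/21169
12 + 1/(255780/21169) = 12 + 21169/255780 = 3090529/255780
6 + 1/(3090529/255780) = 6 + 255780/3090529 = 18798954/3090529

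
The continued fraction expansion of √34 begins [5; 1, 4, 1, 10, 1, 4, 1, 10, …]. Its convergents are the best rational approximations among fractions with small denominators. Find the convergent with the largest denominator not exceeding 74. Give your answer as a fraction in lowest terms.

a_0 = 5: 5/1  (≤ bound)
a_1 = 1: 6/1  (≤ bound)
a_2 = 4: 29/5  (≤ bound)
a_3 = 1: 35/6  (≤ bound)
a_4 = 10: 379/65  (≤ bound)
a_5 = 1: 414/71  (≤ bound)
a_6 = 4: 2035/349  (> 74, stop)

414/71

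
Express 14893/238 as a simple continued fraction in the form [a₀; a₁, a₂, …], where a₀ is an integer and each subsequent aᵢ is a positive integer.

⌊14893/238⌋ = 62, remainder 137
⌊238/137⌋ = 1, remainder 101
⌊137/101⌋ = 1, remainder 36
⌊101/36⌋ = 2, remainder 29
⌊36/29⌋ = 1, remainder 7
⌊29/7⌋ = 4, remainder 1
⌊7/1⌋ = 7, remainder 0

[62; 1, 1, 2, 1, 4, 7]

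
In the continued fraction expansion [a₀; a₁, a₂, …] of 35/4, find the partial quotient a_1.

1

⌊35/4⌋ = 8, remainder 3
⌊4/3⌋ = 1, remainder 1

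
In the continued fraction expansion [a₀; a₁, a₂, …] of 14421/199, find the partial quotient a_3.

14421 = 72·199 + 93, so a_0 = 72
199 = 2·93 + 13, so a_1 = 2
93 = 7·13 + 2, so a_2 = 7
13 = 6·2 + 1, so a_3 = 6

6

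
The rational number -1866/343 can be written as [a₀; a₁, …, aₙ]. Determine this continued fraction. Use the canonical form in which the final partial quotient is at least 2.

[-6; 1, 1, 3, 1, 2, 6, 2]

-1866 ÷ 343 → quotient -6, remainder 192
343 ÷ 192 → quotient 1, remainder 151
192 ÷ 151 → quotient 1, remainder 41
151 ÷ 41 → quotient 3, remainder 28
41 ÷ 28 → quotient 1, remainder 13
28 ÷ 13 → quotient 2, remainder 2
13 ÷ 2 → quotient 6, remainder 1
2 ÷ 1 → quotient 2, remainder 0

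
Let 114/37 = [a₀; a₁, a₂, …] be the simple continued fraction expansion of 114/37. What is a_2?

Apply division with remainder until the remainder is 0:
114 = 3·37 + 3, so a_0 = 3
37 = 12·3 + 1, so a_1 = 12
3 = 3·1 + 0, so a_2 = 3

3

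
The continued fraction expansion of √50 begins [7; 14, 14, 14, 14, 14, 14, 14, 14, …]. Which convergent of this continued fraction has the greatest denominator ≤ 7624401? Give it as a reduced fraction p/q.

3880899/548842

a_0 = 7: 7/1  (≤ bound)
a_1 = 14: 99/14  (≤ bound)
a_2 = 14: 1393/197  (≤ bound)
a_3 = 14: 19601/2772  (≤ bound)
a_4 = 14: 275807/39005  (≤ bound)
a_5 = 14: 3880899/548842  (≤ bound)
a_6 = 14: 54608393/7722793  (> 7624401, stop)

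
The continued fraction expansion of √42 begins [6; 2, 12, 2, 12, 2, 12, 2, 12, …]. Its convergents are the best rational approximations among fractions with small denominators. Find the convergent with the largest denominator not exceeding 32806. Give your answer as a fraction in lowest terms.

List convergents until the denominator exceeds the bound:
a_0 = 6: 6/1  (≤ bound)
a_1 = 2: 13/2  (≤ bound)
a_2 = 12: 162/25  (≤ bound)
a_3 = 2: 337/52  (≤ bound)
a_4 = 12: 4206/649  (≤ bound)
a_5 = 2: 8749/1350  (≤ bound)
a_6 = 12: 109194/16849  (≤ bound)
a_7 = 2: 227137/35048  (> 32806, stop)

109194/16849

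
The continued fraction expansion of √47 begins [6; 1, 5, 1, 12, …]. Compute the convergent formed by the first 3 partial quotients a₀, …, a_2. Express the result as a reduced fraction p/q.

41/6

Start with 5.
1 + 1/(5/1) = 1 + 1/5 = 6/5
6 + 1/(6/5) = 6 + 5/6 = 41/6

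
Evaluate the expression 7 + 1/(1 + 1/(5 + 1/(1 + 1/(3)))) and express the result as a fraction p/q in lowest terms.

a_0 = 7: 7/1
a_1 = 1: 8/1
a_2 = 5: 47/6
a_3 = 1: 55/7
a_4 = 3: 212/27

212/27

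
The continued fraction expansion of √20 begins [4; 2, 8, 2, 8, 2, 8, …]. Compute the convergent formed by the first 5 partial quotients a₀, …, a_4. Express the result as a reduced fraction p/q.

Collapse the nested fraction from the inside out:
Start with 8.
2 + 1/(8/1) = 2 + 1/8 = 17/8
8 + 1/(17/8) = 8 + 8/17 = 144/17
2 + 1/(144/17) = 2 + 17/144 = 305/144
4 + 1/(305/144) = 4 + 144/305 = 1364/305

1364/305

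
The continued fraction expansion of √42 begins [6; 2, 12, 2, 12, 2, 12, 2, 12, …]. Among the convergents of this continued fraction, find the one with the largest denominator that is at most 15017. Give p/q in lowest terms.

List convergents until the denominator exceeds the bound:
a_0 = 6: 6/1  (≤ bound)
a_1 = 2: 13/2  (≤ bound)
a_2 = 12: 162/25  (≤ bound)
a_3 = 2: 337/52  (≤ bound)
a_4 = 12: 4206/649  (≤ bound)
a_5 = 2: 8749/1350  (≤ bound)
a_6 = 12: 109194/16849  (> 15017, stop)

8749/1350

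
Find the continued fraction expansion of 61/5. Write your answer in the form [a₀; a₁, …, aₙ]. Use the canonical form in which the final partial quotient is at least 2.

61 = 12·5 + 1, so a_0 = 12
5 = 5·1 + 0, so a_1 = 5

[12; 5]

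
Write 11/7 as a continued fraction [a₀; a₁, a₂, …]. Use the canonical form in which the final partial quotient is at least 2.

11 ÷ 7 → quotient 1, remainder 4
7 ÷ 4 → quotient 1, remainder 3
4 ÷ 3 → quotient 1, remainder 1
3 ÷ 1 → quotient 3, remainder 0

[1; 1, 1, 3]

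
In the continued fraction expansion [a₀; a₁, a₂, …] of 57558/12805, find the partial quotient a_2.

49

Run the Euclidean algorithm, recording each quotient:
57558 = 4·12805 + 6338, so a_0 = 4
12805 = 2·6338 + 129, so a_1 = 2
6338 = 49·129 + 17, so a_2 = 49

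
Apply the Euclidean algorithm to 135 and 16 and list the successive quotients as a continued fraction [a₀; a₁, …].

⌊135/16⌋ = 8, remainder 7
⌊16/7⌋ = 2, remainder 2
⌊7/2⌋ = 3, remainder 1
⌊2/1⌋ = 2, remainder 0

[8; 2, 3, 2]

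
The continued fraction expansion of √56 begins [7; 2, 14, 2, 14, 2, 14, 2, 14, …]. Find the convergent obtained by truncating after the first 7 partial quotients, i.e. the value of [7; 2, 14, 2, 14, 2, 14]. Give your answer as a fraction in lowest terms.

a_0 = 7: 7/1
a_1 = 2: 15/2
a_2 = 14: 217/29
a_3 = 2: 449/60
a_4 = 14: 6503/869
a_5 = 2: 13455/1798
a_6 = 14: 194873/26041

194873/26041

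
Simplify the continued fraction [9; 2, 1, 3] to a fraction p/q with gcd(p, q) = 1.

103/11

Start with 3.
1 + 1/(3/1) = 1 + 1/3 = 4/3
2 + 1/(4/3) = 2 + 3/4 = 11/4
9 + 1/(11/4) = 9 + 4/11 = 103/11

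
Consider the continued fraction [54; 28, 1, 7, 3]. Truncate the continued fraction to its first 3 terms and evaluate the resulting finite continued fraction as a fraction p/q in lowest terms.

1567/29

a_0 = 54: 54/1
a_1 = 28: 1513/28
a_2 = 1: 1567/29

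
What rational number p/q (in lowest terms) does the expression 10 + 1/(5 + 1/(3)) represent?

163/16

Compute successive convergents:
a_0 = 10: 10/1
a_1 = 5: 51/5
a_2 = 3: 163/16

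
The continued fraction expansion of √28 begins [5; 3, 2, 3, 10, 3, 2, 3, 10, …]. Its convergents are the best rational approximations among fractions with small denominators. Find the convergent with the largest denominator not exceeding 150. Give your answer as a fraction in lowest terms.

List convergents until the denominator exceeds the bound:
a_0 = 5: 5/1  (≤ bound)
a_1 = 3: 16/3  (≤ bound)
a_2 = 2: 37/7  (≤ bound)
a_3 = 3: 127/24  (≤ bound)
a_4 = 10: 1307/247  (> 150, stop)

127/24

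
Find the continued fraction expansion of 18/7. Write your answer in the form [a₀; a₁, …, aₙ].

18 = 2·7 + 4, so a_0 = 2
7 = 1·4 + 3, so a_1 = 1
4 = 1·3 + 1, so a_2 = 1
3 = 3·1 + 0, so a_3 = 3

[2; 1, 1, 3]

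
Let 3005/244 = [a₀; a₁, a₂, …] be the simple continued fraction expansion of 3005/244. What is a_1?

3005 ÷ 244 → quotient 12, remainder 77
244 ÷ 77 → quotient 3, remainder 13

3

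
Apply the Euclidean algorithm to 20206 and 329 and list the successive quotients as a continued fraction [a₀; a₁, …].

[61; 2, 2, 2, 27]

Repeatedly divide and take the remainder:
20206 ÷ 329 → quotient 61, remainder 137
329 ÷ 137 → quotient 2, remainder 55
137 ÷ 55 → quotient 2, remainder 27
55 ÷ 27 → quotient 2, remainder 1
27 ÷ 1 → quotient 27, remainder 0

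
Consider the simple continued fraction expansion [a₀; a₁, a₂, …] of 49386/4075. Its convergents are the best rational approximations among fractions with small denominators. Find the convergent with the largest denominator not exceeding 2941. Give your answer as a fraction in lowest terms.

1321/109

a_0 = 12: 12/1  (≤ bound)
a_1 = 8: 97/8  (≤ bound)
a_2 = 2: 206/17  (≤ bound)
a_3 = 1: 303/25  (≤ bound)
a_4 = 1: 509/42  (≤ bound)
a_5 = 2: 1321/109  (≤ bound)
a_6 = 37: 49386/4075  (> 2941, stop)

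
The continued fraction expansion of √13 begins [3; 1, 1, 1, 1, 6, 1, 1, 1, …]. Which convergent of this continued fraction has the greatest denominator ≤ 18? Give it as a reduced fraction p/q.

18/5

a_0 = 3: 3/1  (≤ bound)
a_1 = 1: 4/1  (≤ bound)
a_2 = 1: 7/2  (≤ bound)
a_3 = 1: 11/3  (≤ bound)
a_4 = 1: 18/5  (≤ bound)
a_5 = 6: 119/33  (> 18, stop)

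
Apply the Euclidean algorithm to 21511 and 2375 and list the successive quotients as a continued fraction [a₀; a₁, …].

Run the Euclidean algorithm, recording each quotient:
21511 = 9·2375 + 136, so a_0 = 9
2375 = 17·136 + 63, so a_1 = 17
136 = 2·63 + 10, so a_2 = 2
63 = 6·10 + 3, so a_3 = 6
10 = 3·3 + 1, so a_4 = 3
3 = 3·1 + 0, so a_5 = 3

[9; 17, 2, 6, 3, 3]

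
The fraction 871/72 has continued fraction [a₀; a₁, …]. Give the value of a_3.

Repeatedly divide and take the remainder:
⌊871/72⌋ = 12, remainder 7
⌊72/7⌋ = 10, remainder 2
⌊7/2⌋ = 3, remainder 1
⌊2/1⌋ = 2, remainder 0

2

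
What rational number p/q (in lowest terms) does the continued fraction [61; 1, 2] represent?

Compute successive convergents:
a_0 = 61: 61/1
a_1 = 1: 62/1
a_2 = 2: 185/3

185/3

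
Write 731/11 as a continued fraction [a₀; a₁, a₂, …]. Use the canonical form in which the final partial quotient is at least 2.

[66; 2, 5]

Run the Euclidean algorithm, recording each quotient:
731 = 66·11 + 5, so a_0 = 66
11 = 2·5 + 1, so a_1 = 2
5 = 5·1 + 0, so a_2 = 5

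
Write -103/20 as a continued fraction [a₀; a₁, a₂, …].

Repeatedly divide and take the remainder:
-103 = -6·20 + 17, so a_0 = -6
20 = 1·17 + 3, so a_1 = 1
17 = 5·3 + 2, so a_2 = 5
3 = 1·2 + 1, so a_3 = 1
2 = 2·1 + 0, so a_4 = 2

[-6; 1, 5, 1, 2]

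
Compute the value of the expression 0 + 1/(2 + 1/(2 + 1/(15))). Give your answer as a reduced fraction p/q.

Collapse the nested fraction from the inside out:
Start with 15.
2 + 1/(15/1) = 2 + 1/15 = 31/15
2 + 1/(31/15) = 2 + 15/31 = 77/31
0 + 1/(77/31) = 0 + 31/77 = 31/77

31/77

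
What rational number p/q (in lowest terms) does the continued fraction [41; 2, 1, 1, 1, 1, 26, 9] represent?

129409/3127

Work from the innermost term outward:
Start with 9.
26 + 1/(9/1) = 26 + 1/9 = 235/9
1 + 1/(235/9) = 1 + 9/235 = 244/235
1 + 1/(244/235) = 1 + 235/244 = 479/244
1 + 1/(479/244) = 1 + 244/479 = 723/479
1 + 1/(723/479) = 1 + 479/723 = 1202/723
2 + 1/(1202/723) = 2 + 723/1202 = 3127/1202
41 + 1/(3127/1202) = 41 + 1202/3127 = 129409/3127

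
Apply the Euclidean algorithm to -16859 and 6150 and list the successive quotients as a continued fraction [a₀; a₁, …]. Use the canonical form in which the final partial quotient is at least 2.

[-3; 3, 1, 6, 2, 3, 3, 9]

Run the Euclidean algorithm, recording each quotient:
⌊-16859/6150⌋ = -3, remainder 1591
⌊6150/1591⌋ = 3, remainder 1377
⌊1591/1377⌋ = 1, remainder 214
⌊1377/214⌋ = 6, remainder 93
⌊214/93⌋ = 2, remainder 28
⌊93/28⌋ = 3, remainder 9
⌊28/9⌋ = 3, remainder 1
⌊9/1⌋ = 9, remainder 0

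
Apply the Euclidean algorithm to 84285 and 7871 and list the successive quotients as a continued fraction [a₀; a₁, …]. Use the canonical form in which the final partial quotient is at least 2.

[10; 1, 2, 2, 2, 1, 46, 7]

⌊84285/7871⌋ = 10, remainder 5575
⌊7871/5575⌋ = 1, remainder 2296
⌊5575/2296⌋ = 2, remainder 983
⌊2296/983⌋ = 2, remainder 330
⌊983/330⌋ = 2, remainder 323
⌊330/323⌋ = 1, remainder 7
⌊323/7⌋ = 46, remainder 1
⌊7/1⌋ = 7, remainder 0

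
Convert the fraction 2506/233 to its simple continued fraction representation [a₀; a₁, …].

[10; 1, 3, 11, 2, 2]

Repeatedly divide and take the remainder:
2506 ÷ 233 → quotient 10, remainder 176
233 ÷ 176 → quotient 1, remainder 57
176 ÷ 57 → quotient 3, remainder 5
57 ÷ 5 → quotient 11, remainder 2
5 ÷ 2 → quotient 2, remainder 1
2 ÷ 1 → quotient 2, remainder 0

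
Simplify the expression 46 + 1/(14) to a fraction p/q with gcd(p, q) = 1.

Use the convergent recurrence hₖ = aₖ·hₖ₋₁ + hₖ₋₂ (and likewise for the denominators kₖ):
a_0 = 46: 46/1
a_1 = 14: 645/14

645/14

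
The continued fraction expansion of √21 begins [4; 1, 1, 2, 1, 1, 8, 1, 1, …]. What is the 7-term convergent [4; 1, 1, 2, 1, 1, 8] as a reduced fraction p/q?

Build up convergents one term at a time:
a_0 = 4: 4/1
a_1 = 1: 5/1
a_2 = 1: 9/2
a_3 = 2: 23/5
a_4 = 1: 32/7
a_5 = 1: 55/12
a_6 = 8: 472/103

472/103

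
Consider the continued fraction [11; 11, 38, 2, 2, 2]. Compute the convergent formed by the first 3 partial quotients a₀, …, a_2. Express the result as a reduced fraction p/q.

4647/419

Start with 38.
11 + 1/(38/1) = 11 + 1/38 = 419/38
11 + 1/(419/38) = 11 + 38/419 = 4647/419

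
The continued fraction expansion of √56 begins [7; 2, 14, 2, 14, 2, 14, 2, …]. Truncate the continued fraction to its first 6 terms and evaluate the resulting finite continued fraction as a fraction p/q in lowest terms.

Start with 2.
14 + 1/(2/1) = 14 + 1/2 = 29/2
2 + 1/(29/2) = 2 + 2/29 = 60/29
14 + 1/(60/29) = 14 + 29/60 = 869/60
2 + 1/(869/60) = 2 + 60/869 = 1798/869
7 + 1/(1798/869) = 7 + 869/1798 = 13455/1798

13455/1798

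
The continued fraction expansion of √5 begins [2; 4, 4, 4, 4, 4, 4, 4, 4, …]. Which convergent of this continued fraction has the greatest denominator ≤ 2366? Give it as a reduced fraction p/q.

a_0 = 2: 2/1  (≤ bound)
a_1 = 4: 9/4  (≤ bound)
a_2 = 4: 38/17  (≤ bound)
a_3 = 4: 161/72  (≤ bound)
a_4 = 4: 682/305  (≤ bound)
a_5 = 4: 2889/1292  (≤ bound)
a_6 = 4: 12238/5473  (> 2366, stop)

2889/1292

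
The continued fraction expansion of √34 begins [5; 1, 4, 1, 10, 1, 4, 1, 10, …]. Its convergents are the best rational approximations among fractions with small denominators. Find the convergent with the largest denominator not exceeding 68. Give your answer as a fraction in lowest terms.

a_0 = 5: 5/1  (≤ bound)
a_1 = 1: 6/1  (≤ bound)
a_2 = 4: 29/5  (≤ bound)
a_3 = 1: 35/6  (≤ bound)
a_4 = 10: 379/65  (≤ bound)
a_5 = 1: 414/71  (> 68, stop)

379/65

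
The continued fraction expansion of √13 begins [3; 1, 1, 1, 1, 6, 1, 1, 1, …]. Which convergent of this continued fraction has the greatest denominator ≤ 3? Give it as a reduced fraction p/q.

11/3

a_0 = 3: 3/1  (≤ bound)
a_1 = 1: 4/1  (≤ bound)
a_2 = 1: 7/2  (≤ bound)
a_3 = 1: 11/3  (≤ bound)
a_4 = 1: 18/5  (> 3, stop)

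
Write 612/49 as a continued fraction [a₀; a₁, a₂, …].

Run the Euclidean algorithm, recording each quotient:
612 ÷ 49 → quotient 12, remainder 24
49 ÷ 24 → quotient 2, remainder 1
24 ÷ 1 → quotient 24, remainder 0

[12; 2, 24]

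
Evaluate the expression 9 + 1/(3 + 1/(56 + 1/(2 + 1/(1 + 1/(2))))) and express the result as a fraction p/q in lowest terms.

Start with 2.
1 + 1/(2/1) = 1 + 1/2 = 3/2
2 + 1/(3/2) = 2 + 2/3 = 8/3
56 + 1/(8/3) = 56 + 3/8 = 451/8
3 + 1/(451/8) = 3 + 8/451 = 1361/451
9 + 1/(1361/451) = 9 + 451/1361 = 12700/1361

12700/1361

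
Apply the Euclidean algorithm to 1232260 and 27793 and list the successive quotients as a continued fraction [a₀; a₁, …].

[44; 2, 1, 29, 8, 5, 2, 3]

Repeatedly divide and take the remainder:
1232260 = 44·27793 + 9368, so a_0 = 44
27793 = 2·9368 + 9057, so a_1 = 2
9368 = 1·9057 + 311, so a_2 = 1
9057 = 29·311 + 38, so a_3 = 29
311 = 8·38 + 7, so a_4 = 8
38 = 5·7 + 3, so a_5 = 5
7 = 2·3 + 1, so a_6 = 2
3 = 3·1 + 0, so a_7 = 3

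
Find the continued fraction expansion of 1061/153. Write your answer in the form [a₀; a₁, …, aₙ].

[6; 1, 14, 3, 3]

1061 = 6·153 + 143, so a_0 = 6
153 = 1·143 + 10, so a_1 = 1
143 = 14·10 + 3, so a_2 = 14
10 = 3·3 + 1, so a_3 = 3
3 = 3·1 + 0, so a_4 = 3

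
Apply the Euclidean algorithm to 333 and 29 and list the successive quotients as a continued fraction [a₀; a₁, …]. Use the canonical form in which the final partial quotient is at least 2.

Repeatedly divide and take the remainder:
333 = 11·29 + 14, so a_0 = 11
29 = 2·14 + 1, so a_1 = 2
14 = 14·1 + 0, so a_2 = 14

[11; 2, 14]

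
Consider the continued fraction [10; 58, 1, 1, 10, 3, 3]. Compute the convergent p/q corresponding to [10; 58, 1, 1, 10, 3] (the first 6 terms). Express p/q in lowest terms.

38105/3804

Use the convergent recurrence hₖ = aₖ·hₖ₋₁ + hₖ₋₂ (and likewise for the denominators kₖ):
a_0 = 10: 10/1
a_1 = 58: 581/58
a_2 = 1: 591/59
a_3 = 1: 1172/117
a_4 = 10: 12311/1229
a_5 = 3: 38105/3804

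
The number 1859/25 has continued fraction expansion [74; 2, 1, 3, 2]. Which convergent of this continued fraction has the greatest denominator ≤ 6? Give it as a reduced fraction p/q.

223/3

a_0 = 74: 74/1  (≤ bound)
a_1 = 2: 149/2  (≤ bound)
a_2 = 1: 223/3  (≤ bound)
a_3 = 3: 818/11  (> 6, stop)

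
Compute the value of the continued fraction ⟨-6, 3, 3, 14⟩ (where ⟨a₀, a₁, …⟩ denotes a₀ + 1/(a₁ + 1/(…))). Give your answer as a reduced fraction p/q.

-815/143

Work from the innermost term outward:
Start with 14.
3 + 1/(14/1) = 3 + 1/14 = 43/14
3 + 1/(43/14) = 3 + 14/43 = 143/43
-6 + 1/(143/43) = -6 + 43/143 = -815/143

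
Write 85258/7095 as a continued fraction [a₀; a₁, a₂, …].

[12; 60, 7, 1, 6, 2]

85258 ÷ 7095 → quotient 12, remainder 118
7095 ÷ 118 → quotient 60, remainder 15
118 ÷ 15 → quotient 7, remainder 13
15 ÷ 13 → quotient 1, remainder 2
13 ÷ 2 → quotient 6, remainder 1
2 ÷ 1 → quotient 2, remainder 0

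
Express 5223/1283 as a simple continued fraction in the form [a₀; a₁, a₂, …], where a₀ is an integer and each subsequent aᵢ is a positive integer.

[4; 14, 10, 9]

⌊5223/1283⌋ = 4, remainder 91
⌊1283/91⌋ = 14, remainder 9
⌊91/9⌋ = 10, remainder 1
⌊9/1⌋ = 9, remainder 0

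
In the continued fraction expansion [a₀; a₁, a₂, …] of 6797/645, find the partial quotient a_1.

1

⌊6797/645⌋ = 10, remainder 347
⌊645/347⌋ = 1, remainder 298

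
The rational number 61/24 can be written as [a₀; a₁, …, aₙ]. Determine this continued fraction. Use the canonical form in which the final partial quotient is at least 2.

[2; 1, 1, 5, 2]

Run the Euclidean algorithm, recording each quotient:
61 = 2·24 + 13, so a_0 = 2
24 = 1·13 + 11, so a_1 = 1
13 = 1·11 + 2, so a_2 = 1
11 = 5·2 + 1, so a_3 = 5
2 = 2·1 + 0, so a_4 = 2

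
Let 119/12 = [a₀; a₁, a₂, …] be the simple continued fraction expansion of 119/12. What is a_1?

Apply division with remainder until the remainder is 0:
⌊119/12⌋ = 9, remainder 11
⌊12/11⌋ = 1, remainder 1

1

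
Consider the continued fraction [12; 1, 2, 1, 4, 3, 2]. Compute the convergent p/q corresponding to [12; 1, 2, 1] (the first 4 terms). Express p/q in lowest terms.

51/4

Use the convergent recurrence hₖ = aₖ·hₖ₋₁ + hₖ₋₂ (and likewise for the denominators kₖ):
a_0 = 12: 12/1
a_1 = 1: 13/1
a_2 = 2: 38/3
a_3 = 1: 51/4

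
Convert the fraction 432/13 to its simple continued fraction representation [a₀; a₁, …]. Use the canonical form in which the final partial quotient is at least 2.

[33; 4, 3]

432 = 33·13 + 3, so a_0 = 33
13 = 4·3 + 1, so a_1 = 4
3 = 3·1 + 0, so a_2 = 3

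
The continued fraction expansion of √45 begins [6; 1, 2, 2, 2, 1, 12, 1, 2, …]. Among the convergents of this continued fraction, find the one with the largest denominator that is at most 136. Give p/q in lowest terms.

a_0 = 6: 6/1  (≤ bound)
a_1 = 1: 7/1  (≤ bound)
a_2 = 2: 20/3  (≤ bound)
a_3 = 2: 47/7  (≤ bound)
a_4 = 2: 114/17  (≤ bound)
a_5 = 1: 161/24  (≤ bound)
a_6 = 12: 2046/305  (> 136, stop)

161/24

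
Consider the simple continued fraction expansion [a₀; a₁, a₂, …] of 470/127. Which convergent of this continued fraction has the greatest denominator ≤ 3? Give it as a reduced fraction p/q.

11/3

List convergents until the denominator exceeds the bound:
a_0 = 3: 3/1  (≤ bound)
a_1 = 1: 4/1  (≤ bound)
a_2 = 2: 11/3  (≤ bound)
a_3 = 2: 26/7  (> 3, stop)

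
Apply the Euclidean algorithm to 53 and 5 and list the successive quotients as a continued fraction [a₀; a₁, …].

53 ÷ 5 → quotient 10, remainder 3
5 ÷ 3 → quotient 1, remainder 2
3 ÷ 2 → quotient 1, remainder 1
2 ÷ 1 → quotient 2, remainder 0

[10; 1, 1, 2]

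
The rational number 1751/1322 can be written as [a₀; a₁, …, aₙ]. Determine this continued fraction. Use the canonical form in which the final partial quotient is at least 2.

Apply division with remainder until the remainder is 0:
⌊1751/1322⌋ = 1, remainder 429
⌊1322/429⌋ = 3, remainder 35
⌊429/35⌋ = 12, remainder 9
⌊35/9⌋ = 3, remainder 8
⌊9/8⌋ = 1, remainder 1
⌊8/1⌋ = 8, remainder 0

[1; 3, 12, 3, 1, 8]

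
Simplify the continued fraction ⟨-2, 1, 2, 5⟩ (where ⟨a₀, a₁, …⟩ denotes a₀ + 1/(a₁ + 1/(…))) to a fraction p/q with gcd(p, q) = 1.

Use the convergent recurrence hₖ = aₖ·hₖ₋₁ + hₖ₋₂ (and likewise for the denominators kₖ):
a_0 = -2: -2/1
a_1 = 1: -1/1
a_2 = 2: -4/3
a_3 = 5: -21/16

-21/16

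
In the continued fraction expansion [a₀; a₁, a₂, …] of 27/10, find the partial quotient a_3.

⌊27/10⌋ = 2, remainder 7
⌊10/7⌋ = 1, remainder 3
⌊7/3⌋ = 2, remainder 1
⌊3/1⌋ = 3, remainder 0

3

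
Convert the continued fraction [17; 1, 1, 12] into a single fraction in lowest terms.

438/25

Use the convergent recurrence hₖ = aₖ·hₖ₋₁ + hₖ₋₂ (and likewise for the denominators kₖ):
a_0 = 17: 17/1
a_1 = 1: 18/1
a_2 = 1: 35/2
a_3 = 12: 438/25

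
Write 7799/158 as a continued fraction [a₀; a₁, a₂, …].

[49; 2, 1, 3, 2, 1, 1, 2]

Run the Euclidean algorithm, recording each quotient:
⌊7799/158⌋ = 49, remainder 57
⌊158/57⌋ = 2, remainder 44
⌊57/44⌋ = 1, remainder 13
⌊44/13⌋ = 3, remainder 5
⌊13/5⌋ = 2, remainder 3
⌊5/3⌋ = 1, remainder 2
⌊3/2⌋ = 1, remainder 1
⌊2/1⌋ = 2, remainder 0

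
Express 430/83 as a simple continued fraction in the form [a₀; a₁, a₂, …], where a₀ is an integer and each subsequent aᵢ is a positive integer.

[5; 5, 1, 1, 7]

430 ÷ 83 → quotient 5, remainder 15
83 ÷ 15 → quotient 5, remainder 8
15 ÷ 8 → quotient 1, remainder 7
8 ÷ 7 → quotient 1, remainder 1
7 ÷ 1 → quotient 7, remainder 0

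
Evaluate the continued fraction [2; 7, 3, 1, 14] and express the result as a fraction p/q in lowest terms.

915/428

Starting at the tail and folding back:
Start with 14.
1 + 1/(14/1) = 1 + 1/14 = 15/14
3 + 1/(15/14) = 3 + 14/15 = 59/15
7 + 1/(59/15) = 7 + 15/59 = 428/59
2 + 1/(428/59) = 2 + 59/428 = 915/428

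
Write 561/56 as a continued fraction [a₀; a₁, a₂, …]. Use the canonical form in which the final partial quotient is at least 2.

[10; 56]

Apply division with remainder until the remainder is 0:
561 ÷ 56 → quotient 10, remainder 1
56 ÷ 1 → quotient 56, remainder 0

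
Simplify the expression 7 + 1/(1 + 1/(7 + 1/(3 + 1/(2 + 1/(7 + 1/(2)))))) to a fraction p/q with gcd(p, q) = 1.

7249/920

Start with 2.
7 + 1/(2/1) = 7 + 1/2 = 15/2
2 + 1/(15/2) = 2 + 2/15 = 32/15
3 + 1/(32/15) = 3 + 15/32 = 111/32
7 + 1/(111/32) = 7 + 32/111 = 809/111
1 + 1/(809/111) = 1 + 111/809 = 920/809
7 + 1/(920/809) = 7 + 809/920 = 7249/920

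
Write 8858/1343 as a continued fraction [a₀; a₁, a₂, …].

[6; 1, 1, 2, 8, 1, 6, 4]

Apply division with remainder until the remainder is 0:
8858 = 6·1343 + 800, so a_0 = 6
1343 = 1·800 + 543, so a_1 = 1
800 = 1·543 + 257, so a_2 = 1
543 = 2·257 + 29, so a_3 = 2
257 = 8·29 + 25, so a_4 = 8
29 = 1·25 + 4, so a_5 = 1
25 = 6·4 + 1, so a_6 = 6
4 = 4·1 + 0, so a_7 = 4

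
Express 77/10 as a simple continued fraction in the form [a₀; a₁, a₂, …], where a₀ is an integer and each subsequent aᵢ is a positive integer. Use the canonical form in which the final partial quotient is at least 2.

77 = 7·10 + 7, so a_0 = 7
10 = 1·7 + 3, so a_1 = 1
7 = 2·3 + 1, so a_2 = 2
3 = 3·1 + 0, so a_3 = 3

[7; 1, 2, 3]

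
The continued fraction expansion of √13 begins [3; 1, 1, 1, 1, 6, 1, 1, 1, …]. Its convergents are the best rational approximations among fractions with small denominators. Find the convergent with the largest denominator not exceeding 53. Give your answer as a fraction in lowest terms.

137/38

List convergents until the denominator exceeds the bound:
a_0 = 3: 3/1  (≤ bound)
a_1 = 1: 4/1  (≤ bound)
a_2 = 1: 7/2  (≤ bound)
a_3 = 1: 11/3  (≤ bound)
a_4 = 1: 18/5  (≤ bound)
a_5 = 6: 119/33  (≤ bound)
a_6 = 1: 137/38  (≤ bound)
a_7 = 1: 256/71  (> 53, stop)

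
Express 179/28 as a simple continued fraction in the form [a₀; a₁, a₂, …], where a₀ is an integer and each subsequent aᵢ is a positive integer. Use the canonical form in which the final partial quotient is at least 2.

[6; 2, 1, 1, 5]

Run the Euclidean algorithm, recording each quotient:
179 ÷ 28 → quotient 6, remainder 11
28 ÷ 11 → quotient 2, remainder 6
11 ÷ 6 → quotient 1, remainder 5
6 ÷ 5 → quotient 1, remainder 1
5 ÷ 1 → quotient 5, remainder 0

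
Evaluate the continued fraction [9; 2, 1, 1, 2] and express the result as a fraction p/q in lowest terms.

Build up convergents one term at a time:
a_0 = 9: 9/1
a_1 = 2: 19/2
a_2 = 1: 28/3
a_3 = 1: 47/5
a_4 = 2: 122/13

122/13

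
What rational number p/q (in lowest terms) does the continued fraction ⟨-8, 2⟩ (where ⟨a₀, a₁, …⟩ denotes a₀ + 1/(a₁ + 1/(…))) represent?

Collapse the nested fraction from the inside out:
Start with 2.
-8 + 1/(2/1) = -8 + 1/2 = -15/2

-15/2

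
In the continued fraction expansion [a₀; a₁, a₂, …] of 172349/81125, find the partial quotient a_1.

8

172349 ÷ 81125 → quotient 2, remainder 10099
81125 ÷ 10099 → quotient 8, remainder 333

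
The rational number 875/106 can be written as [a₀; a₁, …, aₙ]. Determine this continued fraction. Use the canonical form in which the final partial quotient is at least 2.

[8; 3, 1, 12, 2]

875 = 8·106 + 27, so a_0 = 8
106 = 3·27 + 25, so a_1 = 3
27 = 1·25 + 2, so a_2 = 1
25 = 12·2 + 1, so a_3 = 12
2 = 2·1 + 0, so a_4 = 2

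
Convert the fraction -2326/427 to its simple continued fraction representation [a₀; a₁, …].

[-6; 1, 1, 4, 4, 11]

Apply division with remainder until the remainder is 0:
-2326 = -6·427 + 236, so a_0 = -6
427 = 1·236 + 191, so a_1 = 1
236 = 1·191 + 45, so a_2 = 1
191 = 4·45 + 11, so a_3 = 4
45 = 4·11 + 1, so a_4 = 4
11 = 11·1 + 0, so a_5 = 11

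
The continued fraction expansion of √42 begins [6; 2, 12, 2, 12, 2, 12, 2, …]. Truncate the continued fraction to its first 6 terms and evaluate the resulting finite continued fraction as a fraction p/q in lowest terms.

Start with 2.
12 + 1/(2/1) = 12 + 1/2 = 25/2
2 + 1/(25/2) = 2 + 2/25 = 52/25
12 + 1/(52/25) = 12 + 25/52 = 649/52
2 + 1/(649/52) = 2 + 52/649 = 1350/649
6 + 1/(1350/649) = 6 + 649/1350 = 8749/1350

8749/1350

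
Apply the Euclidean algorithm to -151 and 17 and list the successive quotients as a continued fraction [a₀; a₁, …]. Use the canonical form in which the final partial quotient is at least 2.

[-9; 8, 2]

⌊-151/17⌋ = -9, remainder 2
⌊17/2⌋ = 8, remainder 1
⌊2/1⌋ = 2, remainder 0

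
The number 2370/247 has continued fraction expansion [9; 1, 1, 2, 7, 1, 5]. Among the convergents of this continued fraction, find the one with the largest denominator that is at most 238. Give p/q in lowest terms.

a_0 = 9: 9/1  (≤ bound)
a_1 = 1: 10/1  (≤ bound)
a_2 = 1: 19/2  (≤ bound)
a_3 = 2: 48/5  (≤ bound)
a_4 = 7: 355/37  (≤ bound)
a_5 = 1: 403/42  (≤ bound)
a_6 = 5: 2370/247  (> 238, stop)

403/42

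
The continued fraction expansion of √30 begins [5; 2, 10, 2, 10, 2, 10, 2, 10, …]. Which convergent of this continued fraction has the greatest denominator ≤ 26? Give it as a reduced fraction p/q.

a_0 = 5: 5/1  (≤ bound)
a_1 = 2: 11/2  (≤ bound)
a_2 = 10: 115/21  (≤ bound)
a_3 = 2: 241/44  (> 26, stop)

115/21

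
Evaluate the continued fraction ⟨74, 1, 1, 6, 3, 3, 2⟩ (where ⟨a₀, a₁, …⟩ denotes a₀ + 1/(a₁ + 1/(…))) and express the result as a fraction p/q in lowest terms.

23330/313

Use the convergent recurrence hₖ = aₖ·hₖ₋₁ + hₖ₋₂ (and likewise for the denominators kₖ):
a_0 = 74: 74/1
a_1 = 1: 75/1
a_2 = 1: 149/2
a_3 = 6: 969/13
a_4 = 3: 3056/41
a_5 = 3: 10137/136
a_6 = 2: 23330/313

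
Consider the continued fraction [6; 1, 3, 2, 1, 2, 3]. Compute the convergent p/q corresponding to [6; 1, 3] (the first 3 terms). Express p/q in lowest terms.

a_0 = 6: 6/1
a_1 = 1: 7/1
a_2 = 3: 27/4

27/4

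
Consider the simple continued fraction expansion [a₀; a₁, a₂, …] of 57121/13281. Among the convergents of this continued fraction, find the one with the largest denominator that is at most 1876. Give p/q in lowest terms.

5845/1359

List convergents until the denominator exceeds the bound:
a_0 = 4: 4/1  (≤ bound)
a_1 = 3: 13/3  (≤ bound)
a_2 = 3: 43/10  (≤ bound)
a_3 = 10: 443/103  (≤ bound)
a_4 = 6: 2701/628  (≤ bound)
a_5 = 2: 5845/1359  (≤ bound)
a_6 = 1: 8546/1987  (> 1876, stop)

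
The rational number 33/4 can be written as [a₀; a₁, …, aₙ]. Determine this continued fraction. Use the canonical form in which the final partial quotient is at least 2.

33 ÷ 4 → quotient 8, remainder 1
4 ÷ 1 → quotient 4, remainder 0

[8; 4]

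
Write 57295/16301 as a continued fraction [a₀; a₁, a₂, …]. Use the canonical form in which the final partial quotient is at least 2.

[3; 1, 1, 16, 2, 1, 2, 60]

Repeatedly divide and take the remainder:
57295 = 3·16301 + 8392, so a_0 = 3
16301 = 1·8392 + 7909, so a_1 = 1
8392 = 1·7909 + 483, so a_2 = 1
7909 = 16·483 + 181, so a_3 = 16
483 = 2·181 + 121, so a_4 = 2
181 = 1·121 + 60, so a_5 = 1
121 = 2·60 + 1, so a_6 = 2
60 = 60·1 + 0, so a_7 = 60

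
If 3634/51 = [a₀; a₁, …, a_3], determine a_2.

1

3634 = 71·51 + 13, so a_0 = 71
51 = 3·13 + 12, so a_1 = 3
13 = 1·12 + 1, so a_2 = 1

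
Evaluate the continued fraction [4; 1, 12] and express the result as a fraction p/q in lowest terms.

64/13

Work from the innermost term outward:
Start with 12.
1 + 1/(12/1) = 1 + 1/12 = 13/12
4 + 1/(13/12) = 4 + 12/13 = 64/13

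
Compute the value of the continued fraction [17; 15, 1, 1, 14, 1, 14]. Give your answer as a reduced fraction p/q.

122591/7184

Compute successive convergents:
a_0 = 17: 17/1
a_1 = 15: 256/15
a_2 = 1: 273/16
a_3 = 1: 529/31
a_4 = 14: 7679/450
a_5 = 1: 8208/481
a_6 = 14: 122591/7184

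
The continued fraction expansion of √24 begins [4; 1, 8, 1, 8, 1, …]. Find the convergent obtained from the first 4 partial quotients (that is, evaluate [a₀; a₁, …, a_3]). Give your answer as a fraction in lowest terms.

Start with 1.
8 + 1/(1/1) = 8 + 1/1 = 9/1
1 + 1/(9/1) = 1 + 1/9 = 10/9
4 + 1/(10/9) = 4 + 9/10 = 49/10

49/10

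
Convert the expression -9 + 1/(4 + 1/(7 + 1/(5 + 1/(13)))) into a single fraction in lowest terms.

a_0 = -9: -9/1
a_1 = 4: -35/4
a_2 = 7: -254/29
a_3 = 5: -1305/149
a_4 = 13: -17219/1966

-17219/1966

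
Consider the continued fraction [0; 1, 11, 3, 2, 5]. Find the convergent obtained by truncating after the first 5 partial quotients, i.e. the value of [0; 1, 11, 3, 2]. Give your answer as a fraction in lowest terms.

79/86

Start with 2.
3 + 1/(2/1) = 3 + 1/2 = 7/2
11 + 1/(7/2) = 11 + 2/7 = 79/7
1 + 1/(79/7) = 1 + 7/79 = 86/79
0 + 1/(86/79) = 0 + 79/86 = 79/86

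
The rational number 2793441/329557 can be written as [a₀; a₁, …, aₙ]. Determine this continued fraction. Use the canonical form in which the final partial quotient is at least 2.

2793441 ÷ 329557 → quotient 8, remainder 156985
329557 ÷ 156985 → quotient 2, remainder 15587
156985 ÷ 15587 → quotient 10, remainder 1115
15587 ÷ 1115 → quotient 13, remainder 1092
1115 ÷ 1092 → quotient 1, remainder 23
1092 ÷ 23 → quotient 47, remainder 11
23 ÷ 11 → quotient 2, remainder 1
11 ÷ 1 → quotient 11, remainder 0

[8; 2, 10, 13, 1, 47, 2, 11]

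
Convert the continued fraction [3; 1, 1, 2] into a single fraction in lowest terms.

Start with 2.
1 + 1/(2/1) = 1 + 1/2 = 3/2
1 + 1/(3/2) = 1 + 2/3 = 5/3
3 + 1/(5/3) = 3 + 3/5 = 18/5

18/5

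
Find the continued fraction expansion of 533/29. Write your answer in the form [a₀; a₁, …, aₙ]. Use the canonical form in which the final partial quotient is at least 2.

[18; 2, 1, 1, 1, 3]

⌊533/29⌋ = 18, remainder 11
⌊29/11⌋ = 2, remainder 7
⌊11/7⌋ = 1, remainder 4
⌊7/4⌋ = 1, remainder 3
⌊4/3⌋ = 1, remainder 1
⌊3/1⌋ = 3, remainder 0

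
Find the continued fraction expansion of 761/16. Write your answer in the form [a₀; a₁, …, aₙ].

⌊761/16⌋ = 47, remainder 9
⌊16/9⌋ = 1, remainder 7
⌊9/7⌋ = 1, remainder 2
⌊7/2⌋ = 3, remainder 1
⌊2/1⌋ = 2, remainder 0

[47; 1, 1, 3, 2]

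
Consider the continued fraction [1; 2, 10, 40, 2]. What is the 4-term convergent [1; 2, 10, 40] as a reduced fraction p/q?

1243/842

a_0 = 1: 1/1
a_1 = 2: 3/2
a_2 = 10: 31/21
a_3 = 40: 1243/842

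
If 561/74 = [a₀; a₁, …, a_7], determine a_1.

1

⌊561/74⌋ = 7, remainder 43
⌊74/43⌋ = 1, remainder 31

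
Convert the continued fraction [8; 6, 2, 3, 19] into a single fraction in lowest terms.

7079/868

Compute successive convergents:
a_0 = 8: 8/1
a_1 = 6: 49/6
a_2 = 2: 106/13
a_3 = 3: 367/45
a_4 = 19: 7079/868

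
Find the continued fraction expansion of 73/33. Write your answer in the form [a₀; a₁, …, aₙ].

Apply division with remainder until the remainder is 0:
⌊73/33⌋ = 2, remainder 7
⌊33/7⌋ = 4, remainder 5
⌊7/5⌋ = 1, remainder 2
⌊5/2⌋ = 2, remainder 1
⌊2/1⌋ = 2, remainder 0

[2; 4, 1, 2, 2]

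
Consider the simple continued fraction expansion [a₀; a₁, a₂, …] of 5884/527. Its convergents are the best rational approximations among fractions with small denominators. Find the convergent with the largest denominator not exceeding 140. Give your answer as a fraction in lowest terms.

List convergents until the denominator exceeds the bound:
a_0 = 11: 11/1  (≤ bound)
a_1 = 6: 67/6  (≤ bound)
a_2 = 17: 1150/103  (≤ bound)
a_3 = 2: 2367/212  (> 140, stop)

1150/103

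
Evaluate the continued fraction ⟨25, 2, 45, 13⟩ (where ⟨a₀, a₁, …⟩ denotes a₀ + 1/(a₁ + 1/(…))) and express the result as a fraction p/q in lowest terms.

Compute successive convergents:
a_0 = 25: 25/1
a_1 = 2: 51/2
a_2 = 45: 2320/91
a_3 = 13: 30211/1185

30211/1185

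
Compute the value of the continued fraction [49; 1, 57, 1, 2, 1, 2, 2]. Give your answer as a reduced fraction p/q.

Use the convergent recurrence hₖ = aₖ·hₖ₋₁ + hₖ₋₂ (and likewise for the denominators kₖ):
a_0 = 49: 49/1
a_1 = 1: 50/1
a_2 = 57: 2899/58
a_3 = 1: 2949/59
a_4 = 2: 8797/176
a_5 = 1: 11746/235
a_6 = 2: 32289/646
a_7 = 2: 76324/1527

76324/1527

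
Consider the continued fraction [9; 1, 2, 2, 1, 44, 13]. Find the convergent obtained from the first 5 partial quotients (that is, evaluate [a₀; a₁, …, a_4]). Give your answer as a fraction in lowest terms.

97/10

Starting at the tail and folding back:
Start with 1.
2 + 1/(1/1) = 2 + 1/1 = 3/1
2 + 1/(3/1) = 2 + 1/3 = 7/3
1 + 1/(7/3) = 1 + 3/7 = 10/7
9 + 1/(10/7) = 9 + 7/10 = 97/10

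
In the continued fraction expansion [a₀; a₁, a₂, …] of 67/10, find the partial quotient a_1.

1

67 ÷ 10 → quotient 6, remainder 7
10 ÷ 7 → quotient 1, remainder 3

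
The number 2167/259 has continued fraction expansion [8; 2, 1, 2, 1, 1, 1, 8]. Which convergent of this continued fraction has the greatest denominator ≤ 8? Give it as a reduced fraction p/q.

67/8

List convergents until the denominator exceeds the bound:
a_0 = 8: 8/1  (≤ bound)
a_1 = 2: 17/2  (≤ bound)
a_2 = 1: 25/3  (≤ bound)
a_3 = 2: 67/8  (≤ bound)
a_4 = 1: 92/11  (> 8, stop)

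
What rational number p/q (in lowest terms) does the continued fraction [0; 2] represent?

Build up convergents one term at a time:
a_0 = 0: 0/1
a_1 = 2: 1/2

1/2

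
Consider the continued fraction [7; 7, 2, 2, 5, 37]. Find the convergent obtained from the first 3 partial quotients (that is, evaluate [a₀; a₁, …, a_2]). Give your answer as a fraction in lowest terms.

107/15

Starting at the tail and folding back:
Start with 2.
7 + 1/(2/1) = 7 + 1/2 = 15/2
7 + 1/(15/2) = 7 + 2/15 = 107/15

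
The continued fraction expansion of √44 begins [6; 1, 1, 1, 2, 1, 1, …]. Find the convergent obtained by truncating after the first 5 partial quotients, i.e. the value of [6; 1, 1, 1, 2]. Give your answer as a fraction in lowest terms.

53/8

Build up convergents one term at a time:
a_0 = 6: 6/1
a_1 = 1: 7/1
a_2 = 1: 13/2
a_3 = 1: 20/3
a_4 = 2: 53/8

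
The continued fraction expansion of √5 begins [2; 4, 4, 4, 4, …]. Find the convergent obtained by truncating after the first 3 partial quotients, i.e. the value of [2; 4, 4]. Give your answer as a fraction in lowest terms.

a_0 = 2: 2/1
a_1 = 4: 9/4
a_2 = 4: 38/17

38/17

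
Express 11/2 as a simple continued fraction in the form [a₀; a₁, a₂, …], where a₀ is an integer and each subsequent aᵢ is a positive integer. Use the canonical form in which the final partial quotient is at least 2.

[5; 2]

11 = 5·2 + 1, so a_0 = 5
2 = 2·1 + 0, so a_1 = 2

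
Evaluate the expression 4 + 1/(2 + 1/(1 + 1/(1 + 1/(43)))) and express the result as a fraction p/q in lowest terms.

959/218

Build up convergents one term at a time:
a_0 = 4: 4/1
a_1 = 2: 9/2
a_2 = 1: 13/3
a_3 = 1: 22/5
a_4 = 43: 959/218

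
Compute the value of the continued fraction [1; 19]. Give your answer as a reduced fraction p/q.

20/19

a_0 = 1: 1/1
a_1 = 19: 20/19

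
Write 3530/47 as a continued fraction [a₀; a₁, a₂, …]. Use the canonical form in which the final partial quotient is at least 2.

[75; 9, 2, 2]

3530 ÷ 47 → quotient 75, remainder 5
47 ÷ 5 → quotient 9, remainder 2
5 ÷ 2 → quotient 2, remainder 1
2 ÷ 1 → quotient 2, remainder 0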